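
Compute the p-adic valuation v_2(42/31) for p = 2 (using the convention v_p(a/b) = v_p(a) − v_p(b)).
v_2(42/31) = 1

Factor powers of 2 from the numerator and denominator of the reduced fraction: 42 = 2^1 · 21 and 31 = 2^0 · 31. Apply v_p(a/b) = v_p(a) − v_p(b): v_2(42/31) = 1 − 0 = 1.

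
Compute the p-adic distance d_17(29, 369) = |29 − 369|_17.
d_17(29, 369) = 1/17

Step 1 — x − y = 29 − 369 = -340. Step 2 — v_17(-340) = 1 (factor: -340 = −(17^1 · 20); the sign does not affect v_p). Step 3 — |x − y|_17 = 17^{-1} = 1/17.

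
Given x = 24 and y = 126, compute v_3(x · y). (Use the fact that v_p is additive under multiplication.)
v_3(3024) = 3

v_p(x) = 1 (factor: 24 = 3^1 · 8); v_p(y) = 2 (factor: 126 = 3^2 · 14). Additivity: v_p(xy) = v_p(x) + v_p(y) = 1 + 2 = 3. (Direct check: xy = 3024 = 3^3 · (112).)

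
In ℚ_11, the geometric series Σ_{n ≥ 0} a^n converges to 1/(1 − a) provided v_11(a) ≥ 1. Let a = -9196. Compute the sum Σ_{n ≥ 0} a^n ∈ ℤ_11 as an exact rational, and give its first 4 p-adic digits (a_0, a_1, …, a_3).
Σ a^n = 1/(1 − a) = 1/9197;  first 4 digits = (1, 0, 1, 4)

v_11(a) = 2 ≥ 1, so the series converges in ℤ_11 to 1/(1 − a) = 1/(1 − (-9196)) = 1/9197. Expand this rational in ℤ_11: compute digits iteratively via d_i = x_i mod 11, x_{i+1} = (x_i − d_i)/11. The first 4 digits are (1, 0, 1, 4).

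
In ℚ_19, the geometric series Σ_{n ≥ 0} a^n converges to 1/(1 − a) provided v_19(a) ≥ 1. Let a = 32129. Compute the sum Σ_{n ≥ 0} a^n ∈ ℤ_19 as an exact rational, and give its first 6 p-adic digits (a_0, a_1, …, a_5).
Σ a^n = 1/(1 − a) = -1/32128;  first 6 digits = (1, 0, 13, 4, 17, 17)

v_19(a) = 2 ≥ 1, so the series converges in ℤ_19 to 1/(1 − a) = 1/(1 − 32129) = -1/32128. Expand this rational in ℤ_19: compute digits iteratively via d_i = x_i mod 19, x_{i+1} = (x_i − d_i)/19. The first 6 digits are (1, 0, 13, 4, 17, 17).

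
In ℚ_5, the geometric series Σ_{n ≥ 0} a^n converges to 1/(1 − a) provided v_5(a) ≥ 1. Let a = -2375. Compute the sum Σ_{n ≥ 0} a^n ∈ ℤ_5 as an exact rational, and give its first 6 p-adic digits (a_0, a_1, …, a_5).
Σ a^n = 1/(1 − a) = 1/2376;  first 6 digits = (1, 0, 0, 1, 1, 4)

v_5(a) = 3 ≥ 1, so the series converges in ℤ_5 to 1/(1 − a) = 1/(1 − (-2375)) = 1/2376. Expand this rational in ℤ_5: compute digits iteratively via d_i = x_i mod 5, x_{i+1} = (x_i − d_i)/5. The first 6 digits are (1, 0, 0, 1, 1, 4).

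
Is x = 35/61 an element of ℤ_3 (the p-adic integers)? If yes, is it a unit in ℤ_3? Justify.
x ∈ ℤ_3^× (unit); v_3(x) = 0

ℤ_3 = {x ∈ ℚ_3 : v_3(x) ≥ 0} and ℤ_3^× = {x ∈ ℤ_3 : v_3(x) = 0}. Here v_3(35/61) = v_3(num) − v_3(den) = 0; compare against these criteria.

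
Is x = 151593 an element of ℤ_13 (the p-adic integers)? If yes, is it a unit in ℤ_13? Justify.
x ∈ ℤ_13 but not a unit; v_13(x) = 3 > 0

ℤ_13 = {x ∈ ℚ_13 : v_13(x) ≥ 0} and ℤ_13^× = {x ∈ ℤ_13 : v_13(x) = 0}. Here v_13(151593) = v_13(num) − v_13(den) = 3; compare against these criteria.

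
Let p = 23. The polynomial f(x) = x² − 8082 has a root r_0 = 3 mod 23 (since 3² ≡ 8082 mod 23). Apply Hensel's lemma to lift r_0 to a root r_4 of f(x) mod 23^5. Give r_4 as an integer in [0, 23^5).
r_4 = 5650804 (mod 6436343)

Hensel's recurrence: r_{i+1} = r_i − f(r_i)·(f′(r_i))^{-1} mod 23^{i+2}, with f′(x) = 2x. Iterate:
  r_0 = 3 (mod 23)
  r_1 = 26 (mod 529)
  r_2 = 5316 (mod 12167)
  r_3 = 53984 (mod 279841)
  r_4 = 5650804 (mod 6436343)
Final: r_4 = 5650804, and one checks f(r_4) ≡ 0 mod 23^5.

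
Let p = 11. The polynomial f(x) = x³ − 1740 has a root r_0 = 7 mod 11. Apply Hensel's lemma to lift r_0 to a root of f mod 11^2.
r_1 = 84 (mod 121)

Hensel: r_{i+1} = r_i − f(r_i)/f′(r_i) mod 11^{i+2}, where f′(x) = 3x². Iterate:
  r_0 = 7 (mod 11)
  r_1 = 84 (mod 121)
Final: r = 84 with f(r) ≡ 0 mod 11^2.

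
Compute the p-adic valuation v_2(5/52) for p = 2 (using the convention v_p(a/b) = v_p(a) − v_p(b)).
v_2(5/52) = -2

Factor powers of 2 from the numerator and denominator of the reduced fraction: 5 = 2^0 · 5 and 52 = 2^2 · 13. Apply v_p(a/b) = v_p(a) − v_p(b): v_2(5/52) = 0 − 2 = -2.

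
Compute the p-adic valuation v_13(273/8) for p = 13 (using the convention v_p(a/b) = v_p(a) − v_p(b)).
v_13(273/8) = 1

Factor powers of 13 from the numerator and denominator of the reduced fraction: 273 = 13^1 · 21 and 8 = 13^0 · 8. Apply v_p(a/b) = v_p(a) − v_p(b): v_13(273/8) = 1 − 0 = 1.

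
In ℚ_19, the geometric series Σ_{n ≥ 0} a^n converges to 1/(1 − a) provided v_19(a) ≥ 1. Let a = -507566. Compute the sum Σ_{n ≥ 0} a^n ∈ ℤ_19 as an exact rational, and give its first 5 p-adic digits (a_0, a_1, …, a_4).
Σ a^n = 1/(1 − a) = 1/507567;  first 5 digits = (1, 0, 0, 2, 15)

v_19(a) = 3 ≥ 1, so the series converges in ℤ_19 to 1/(1 − a) = 1/(1 − (-507566)) = 1/507567. Expand this rational in ℤ_19: compute digits iteratively via d_i = x_i mod 19, x_{i+1} = (x_i − d_i)/19. The first 5 digits are (1, 0, 0, 2, 15).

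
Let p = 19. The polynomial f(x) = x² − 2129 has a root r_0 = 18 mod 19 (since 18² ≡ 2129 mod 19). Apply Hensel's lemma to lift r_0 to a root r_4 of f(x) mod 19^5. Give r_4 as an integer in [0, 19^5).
r_4 = 372931 (mod 2476099)

Hensel's recurrence: r_{i+1} = r_i − f(r_i)·(f′(r_i))^{-1} mod 19^{i+2}, with f′(x) = 2x. Iterate:
  r_0 = 18 (mod 19)
  r_1 = 18 (mod 361)
  r_2 = 2545 (mod 6859)
  r_3 = 112289 (mod 130321)
  r_4 = 372931 (mod 2476099)
Final: r_4 = 372931, and one checks f(r_4) ≡ 0 mod 19^5.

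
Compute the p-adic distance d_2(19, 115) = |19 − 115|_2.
d_2(19, 115) = 1/32

Step 1 — x − y = 19 − 115 = -96. Step 2 — v_2(-96) = 5 (factor: -96 = −(2^5 · 3); the sign does not affect v_p). Step 3 — |x − y|_2 = 2^{-5} = 1/32.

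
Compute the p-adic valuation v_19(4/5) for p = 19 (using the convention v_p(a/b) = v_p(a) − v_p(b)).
v_19(4/5) = 0

Factor powers of 19 from the numerator and denominator of the reduced fraction: 4 = 19^0 · 4 and 5 = 19^0 · 5. Apply v_p(a/b) = v_p(a) − v_p(b): v_19(4/5) = 0 − 0 = 0.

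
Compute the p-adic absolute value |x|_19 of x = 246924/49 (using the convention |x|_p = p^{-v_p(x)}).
|246924/49|_19 = 1/6859

Step 1 — compute v_19(x) by factoring powers of 19 out of the numerator and denominator: v_19(246924/49) = 3. Step 2 — apply |x|_p = p^{-v_p(x)} = 19^{-3} = 1/6859.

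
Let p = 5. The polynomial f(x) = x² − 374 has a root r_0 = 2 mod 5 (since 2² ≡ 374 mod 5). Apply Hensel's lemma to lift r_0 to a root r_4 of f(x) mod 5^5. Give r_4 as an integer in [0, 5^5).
r_4 = 2307 (mod 3125)

Hensel's recurrence: r_{i+1} = r_i − f(r_i)·(f′(r_i))^{-1} mod 5^{i+2}, with f′(x) = 2x. Iterate:
  r_0 = 2 (mod 5)
  r_1 = 7 (mod 25)
  r_2 = 57 (mod 125)
  r_3 = 432 (mod 625)
  r_4 = 2307 (mod 3125)
Final: r_4 = 2307, and one checks f(r_4) ≡ 0 mod 5^5.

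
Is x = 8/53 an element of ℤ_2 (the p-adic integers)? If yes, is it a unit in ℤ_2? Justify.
x ∈ ℤ_2 but not a unit; v_2(x) = 3 > 0

ℤ_2 = {x ∈ ℚ_2 : v_2(x) ≥ 0} and ℤ_2^× = {x ∈ ℤ_2 : v_2(x) = 0}. Here v_2(8/53) = v_2(num) − v_2(den) = 3; compare against these criteria.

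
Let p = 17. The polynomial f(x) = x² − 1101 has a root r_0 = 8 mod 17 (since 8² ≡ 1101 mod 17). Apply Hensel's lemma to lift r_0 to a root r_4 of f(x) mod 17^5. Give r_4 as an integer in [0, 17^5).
r_4 = 5329 (mod 1419857)

Hensel's recurrence: r_{i+1} = r_i − f(r_i)·(f′(r_i))^{-1} mod 17^{i+2}, with f′(x) = 2x. Iterate:
  r_0 = 8 (mod 17)
  r_1 = 127 (mod 289)
  r_2 = 416 (mod 4913)
  r_3 = 5329 (mod 83521)
  r_4 = 5329 (mod 1419857)
Final: r_4 = 5329, and one checks f(r_4) ≡ 0 mod 17^5.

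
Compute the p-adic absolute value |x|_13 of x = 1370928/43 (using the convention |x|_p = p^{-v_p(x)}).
|1370928/43|_13 = 1/28561

Step 1 — compute v_13(x) by factoring powers of 13 out of the numerator and denominator: v_13(1370928/43) = 4. Step 2 — apply |x|_p = p^{-v_p(x)} = 13^{-4} = 1/28561.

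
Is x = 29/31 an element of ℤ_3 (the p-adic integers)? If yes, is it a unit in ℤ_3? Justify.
x ∈ ℤ_3^× (unit); v_3(x) = 0

ℤ_3 = {x ∈ ℚ_3 : v_3(x) ≥ 0} and ℤ_3^× = {x ∈ ℤ_3 : v_3(x) = 0}. Here v_3(29/31) = v_3(num) − v_3(den) = 0; compare against these criteria.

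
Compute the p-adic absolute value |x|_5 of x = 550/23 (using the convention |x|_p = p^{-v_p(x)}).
|550/23|_5 = 1/25

Step 1 — compute v_5(x) by factoring powers of 5 out of the numerator and denominator: v_5(550/23) = 2. Step 2 — apply |x|_p = p^{-v_p(x)} = 5^{-2} = 1/25.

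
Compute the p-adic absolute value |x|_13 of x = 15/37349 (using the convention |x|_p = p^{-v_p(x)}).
|15/37349|_13 = 2197

Step 1 — compute v_13(x) by factoring powers of 13 out of the numerator and denominator: v_13(15/37349) = -3. Step 2 — apply |x|_p = p^{-v_p(x)} = 13^{3} = 2197.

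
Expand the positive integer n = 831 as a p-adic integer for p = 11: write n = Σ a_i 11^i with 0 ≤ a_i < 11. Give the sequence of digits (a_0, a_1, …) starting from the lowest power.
(a_0, a_1, …) = (6, 9, 6)

Repeated division by 11 gives the digits low-to-high: 831 = 6 + 9·11^1 + 6·11^2. Digit sequence: (6, 9, 6).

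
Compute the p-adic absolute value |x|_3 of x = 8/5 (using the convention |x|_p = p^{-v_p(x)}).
|8/5|_3 = 1

Step 1 — compute v_3(x) by factoring powers of 3 out of the numerator and denominator: v_3(8/5) = 0. Step 2 — apply |x|_p = p^{-v_p(x)} = 3^{0} = 1.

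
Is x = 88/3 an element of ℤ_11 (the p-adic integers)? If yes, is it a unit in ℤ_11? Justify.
x ∈ ℤ_11 but not a unit; v_11(x) = 1 > 0

ℤ_11 = {x ∈ ℚ_11 : v_11(x) ≥ 0} and ℤ_11^× = {x ∈ ℤ_11 : v_11(x) = 0}. Here v_11(88/3) = v_11(num) − v_11(den) = 1; compare against these criteria.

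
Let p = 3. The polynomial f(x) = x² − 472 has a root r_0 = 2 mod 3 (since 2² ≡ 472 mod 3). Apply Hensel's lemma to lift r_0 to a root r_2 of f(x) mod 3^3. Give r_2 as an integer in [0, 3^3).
r_2 = 11 (mod 27)

Hensel's recurrence: r_{i+1} = r_i − f(r_i)·(f′(r_i))^{-1} mod 3^{i+2}, with f′(x) = 2x. Iterate:
  r_0 = 2 (mod 3)
  r_1 = 2 (mod 9)
  r_2 = 11 (mod 27)
Final: r_2 = 11, and one checks f(r_2) ≡ 0 mod 3^3.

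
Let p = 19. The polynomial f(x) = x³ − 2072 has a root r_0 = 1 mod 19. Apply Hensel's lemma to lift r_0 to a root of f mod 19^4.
r_3 = 71327 (mod 130321)

Hensel: r_{i+1} = r_i − f(r_i)/f′(r_i) mod 19^{i+2}, where f′(x) = 3x². Iterate:
  r_0 = 1 (mod 19)
  r_1 = 210 (mod 361)
  r_2 = 2737 (mod 6859)
  r_3 = 71327 (mod 130321)
Final: r = 71327 with f(r) ≡ 0 mod 19^4.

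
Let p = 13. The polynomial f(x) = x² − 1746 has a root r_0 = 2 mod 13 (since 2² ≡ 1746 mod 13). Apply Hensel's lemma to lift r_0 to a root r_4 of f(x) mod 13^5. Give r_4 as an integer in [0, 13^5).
r_4 = 122878 (mod 371293)

Hensel's recurrence: r_{i+1} = r_i − f(r_i)·(f′(r_i))^{-1} mod 13^{i+2}, with f′(x) = 2x. Iterate:
  r_0 = 2 (mod 13)
  r_1 = 15 (mod 169)
  r_2 = 2043 (mod 2197)
  r_3 = 8634 (mod 28561)
  r_4 = 122878 (mod 371293)
Final: r_4 = 122878, and one checks f(r_4) ≡ 0 mod 13^5.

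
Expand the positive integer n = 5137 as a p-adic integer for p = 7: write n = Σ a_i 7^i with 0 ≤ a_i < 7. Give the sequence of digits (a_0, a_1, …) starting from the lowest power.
(a_0, a_1, …) = (6, 5, 6, 0, 2)

Repeated division by 7 gives the digits low-to-high: 5137 = 6 + 5·7^1 + 6·7^2 + 2·7^4. Digit sequence: (6, 5, 6, 0, 2).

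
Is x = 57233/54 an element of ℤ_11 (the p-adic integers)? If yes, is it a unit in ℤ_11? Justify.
x ∈ ℤ_11 but not a unit; v_11(x) = 3 > 0

ℤ_11 = {x ∈ ℚ_11 : v_11(x) ≥ 0} and ℤ_11^× = {x ∈ ℤ_11 : v_11(x) = 0}. Here v_11(57233/54) = v_11(num) − v_11(den) = 3; compare against these criteria.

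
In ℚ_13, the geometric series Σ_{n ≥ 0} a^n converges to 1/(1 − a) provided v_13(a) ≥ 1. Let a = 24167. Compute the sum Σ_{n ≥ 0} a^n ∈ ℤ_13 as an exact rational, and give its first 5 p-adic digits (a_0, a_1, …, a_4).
Σ a^n = 1/(1 − a) = -1/24166;  first 5 digits = (1, 0, 0, 11, 0)

v_13(a) = 3 ≥ 1, so the series converges in ℤ_13 to 1/(1 − a) = 1/(1 − 24167) = -1/24166. Expand this rational in ℤ_13: compute digits iteratively via d_i = x_i mod 13, x_{i+1} = (x_i − d_i)/13. The first 5 digits are (1, 0, 0, 11, 0).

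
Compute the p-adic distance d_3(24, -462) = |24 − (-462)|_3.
d_3(24, -462) = 1/243

Step 1 — x − y = 24 − (-462) = 486. Step 2 — v_3(486) = 5 (factor: 486 = (3^5 · 2); the sign does not affect v_p). Step 3 — |x − y|_3 = 3^{-5} = 1/243.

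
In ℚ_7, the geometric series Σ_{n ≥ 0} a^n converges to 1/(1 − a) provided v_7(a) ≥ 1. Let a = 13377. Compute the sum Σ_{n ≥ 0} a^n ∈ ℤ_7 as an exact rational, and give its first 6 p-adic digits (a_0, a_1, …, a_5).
Σ a^n = 1/(1 − a) = -1/13376;  first 6 digits = (1, 0, 0, 4, 5, 0)

v_7(a) = 3 ≥ 1, so the series converges in ℤ_7 to 1/(1 − a) = 1/(1 − 13377) = -1/13376. Expand this rational in ℤ_7: compute digits iteratively via d_i = x_i mod 7, x_{i+1} = (x_i − d_i)/7. The first 6 digits are (1, 0, 0, 4, 5, 0).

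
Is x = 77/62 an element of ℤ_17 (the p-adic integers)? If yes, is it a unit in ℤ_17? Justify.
x ∈ ℤ_17^× (unit); v_17(x) = 0

ℤ_17 = {x ∈ ℚ_17 : v_17(x) ≥ 0} and ℤ_17^× = {x ∈ ℤ_17 : v_17(x) = 0}. Here v_17(77/62) = v_17(num) − v_17(den) = 0; compare against these criteria.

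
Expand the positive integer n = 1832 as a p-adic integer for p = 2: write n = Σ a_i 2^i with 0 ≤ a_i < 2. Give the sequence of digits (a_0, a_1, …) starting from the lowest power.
(a_0, a_1, …) = (0, 0, 0, 1, 0, 1, 0, 0, 1, 1, 1)

Repeated division by 2 gives the digits low-to-high: 1832 = 1·2^3 + 1·2^5 + 1·2^8 + 1·2^9 + 1·2^10. Digit sequence: (0, 0, 0, 1, 0, 1, 0, 0, 1, 1, 1).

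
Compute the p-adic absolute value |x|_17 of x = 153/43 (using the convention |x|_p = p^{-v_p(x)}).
|153/43|_17 = 1/17

Step 1 — compute v_17(x) by factoring powers of 17 out of the numerator and denominator: v_17(153/43) = 1. Step 2 — apply |x|_p = p^{-v_p(x)} = 17^{-1} = 1/17.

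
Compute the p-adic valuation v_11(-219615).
v_11(-219615) = 4

v_11(n) is the largest exponent k such that 11^k divides n. Factor out: -219615 = -11^4 · 15. (Sign doesn't affect v_p.) So v_11(-219615) = 4.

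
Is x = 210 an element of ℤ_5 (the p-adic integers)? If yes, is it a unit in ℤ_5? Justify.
x ∈ ℤ_5 but not a unit; v_5(x) = 1 > 0

ℤ_5 = {x ∈ ℚ_5 : v_5(x) ≥ 0} and ℤ_5^× = {x ∈ ℤ_5 : v_5(x) = 0}. Here v_5(210) = v_5(num) − v_5(den) = 1; compare against these criteria.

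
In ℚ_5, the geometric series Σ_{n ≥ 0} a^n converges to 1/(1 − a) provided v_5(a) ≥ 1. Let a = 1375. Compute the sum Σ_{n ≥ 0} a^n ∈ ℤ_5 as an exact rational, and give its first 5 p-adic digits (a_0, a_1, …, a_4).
Σ a^n = 1/(1 − a) = -1/1374;  first 5 digits = (1, 0, 0, 1, 2)

v_5(a) = 3 ≥ 1, so the series converges in ℤ_5 to 1/(1 − a) = 1/(1 − 1375) = -1/1374. Expand this rational in ℤ_5: compute digits iteratively via d_i = x_i mod 5, x_{i+1} = (x_i − d_i)/5. The first 5 digits are (1, 0, 0, 1, 2).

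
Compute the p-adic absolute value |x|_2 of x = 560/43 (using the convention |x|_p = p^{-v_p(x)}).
|560/43|_2 = 1/16

Step 1 — compute v_2(x) by factoring powers of 2 out of the numerator and denominator: v_2(560/43) = 4. Step 2 — apply |x|_p = p^{-v_p(x)} = 2^{-4} = 1/16.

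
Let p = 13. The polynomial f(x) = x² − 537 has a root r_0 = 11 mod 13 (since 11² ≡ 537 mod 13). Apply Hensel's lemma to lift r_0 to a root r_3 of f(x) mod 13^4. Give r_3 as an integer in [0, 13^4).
r_3 = 23905 (mod 28561)

Hensel's recurrence: r_{i+1} = r_i − f(r_i)·(f′(r_i))^{-1} mod 13^{i+2}, with f′(x) = 2x. Iterate:
  r_0 = 11 (mod 13)
  r_1 = 76 (mod 169)
  r_2 = 1935 (mod 2197)
  r_3 = 23905 (mod 28561)
Final: r_3 = 23905, and one checks f(r_3) ≡ 0 mod 13^4.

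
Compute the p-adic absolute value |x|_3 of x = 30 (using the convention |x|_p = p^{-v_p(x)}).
|30|_3 = 1/3

Step 1 — compute v_3(x) by factoring powers of 3 out of the numerator and denominator: v_3(30) = 1. Step 2 — apply |x|_p = p^{-v_p(x)} = 3^{-1} = 1/3.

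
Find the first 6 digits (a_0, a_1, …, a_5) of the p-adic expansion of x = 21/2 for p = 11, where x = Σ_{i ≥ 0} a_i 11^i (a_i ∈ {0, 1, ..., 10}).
(a_0, …, a_5) = (5, 6, 5, 5, 5, 5)

v_11(21/2) = 0 (numerator and denominator both coprime to 11), so x ∈ ℤ_11^×. Compute digits iteratively via a_i = x_i mod 11, x_{i+1} = (x_i − a_i)/11, with x_0 = x:
  x_0 = 21/2;  a_0 = 5;  x_1 = (x_0 − 5)/11 = 1/2
  x_1 = 1/2;  a_1 = 6;  x_2 = (x_1 − 6)/11 = -1/2
  x_2 = -1/2;  a_2 = 5;  x_3 = (x_2 − 5)/11 = -1/2
  x_3 = -1/2;  a_3 = 5;  x_4 = (x_3 − 5)/11 = -1/2
  x_4 = -1/2;  a_4 = 5;  x_5 = (x_4 − 5)/11 = -1/2
  x_5 = -1/2;  a_5 = 5;  x_6 = (x_5 − 5)/11 = -1/2
Digits: (5, 6, 5, 5, 5, 5).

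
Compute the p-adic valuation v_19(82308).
v_19(82308) = 3

v_19(n) is the largest exponent k such that 19^k divides n. Factor out: 82308 = 19^3 · 12. (Sign doesn't affect v_p.) So v_19(82308) = 3.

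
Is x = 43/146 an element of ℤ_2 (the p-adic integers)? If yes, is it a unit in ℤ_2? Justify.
x ∉ ℤ_2 (v_2(x) = -1 < 0)

ℤ_2 = {x ∈ ℚ_2 : v_2(x) ≥ 0} and ℤ_2^× = {x ∈ ℤ_2 : v_2(x) = 0}. Here v_2(43/146) = v_2(num) − v_2(den) = -1; compare against these criteria.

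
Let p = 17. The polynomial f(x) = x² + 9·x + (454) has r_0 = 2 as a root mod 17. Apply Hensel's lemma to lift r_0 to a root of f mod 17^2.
r_1 = 121 (mod 289)

Hensel: r_{i+1} = r_i − f(r_i)·(f′(r_i))^{-1} mod 17^{i+2}, f′(x) = 2x + 9. Iterate:
  r_0 = 2 (mod 17)
  r_1 = 121 (mod 289)
Final: r = 121 satisfies f(r) ≡ 0 mod 17^2.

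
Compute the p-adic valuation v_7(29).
v_7(29) = 0

v_7(n) is the largest exponent k such that 7^k divides n. Factor out: 29 = 7^0 · 29. (Sign doesn't affect v_p.) So v_7(29) = 0.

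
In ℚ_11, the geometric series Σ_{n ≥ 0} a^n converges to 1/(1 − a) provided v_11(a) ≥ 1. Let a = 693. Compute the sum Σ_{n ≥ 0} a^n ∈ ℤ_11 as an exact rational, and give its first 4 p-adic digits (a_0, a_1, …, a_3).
Σ a^n = 1/(1 − a) = -1/692;  first 4 digits = (1, 8, 3, 4)

v_11(a) = 1 ≥ 1, so the series converges in ℤ_11 to 1/(1 − a) = 1/(1 − 693) = -1/692. Expand this rational in ℤ_11: compute digits iteratively via d_i = x_i mod 11, x_{i+1} = (x_i − d_i)/11. The first 4 digits are (1, 8, 3, 4).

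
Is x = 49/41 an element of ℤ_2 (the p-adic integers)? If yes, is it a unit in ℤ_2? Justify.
x ∈ ℤ_2^× (unit); v_2(x) = 0

ℤ_2 = {x ∈ ℚ_2 : v_2(x) ≥ 0} and ℤ_2^× = {x ∈ ℤ_2 : v_2(x) = 0}. Here v_2(49/41) = v_2(num) − v_2(den) = 0; compare against these criteria.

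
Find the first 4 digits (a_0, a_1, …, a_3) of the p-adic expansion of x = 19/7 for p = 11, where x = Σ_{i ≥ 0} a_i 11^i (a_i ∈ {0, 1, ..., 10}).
(a_0, …, a_3) = (9, 1, 3, 6)

v_11(19/7) = 0 (numerator and denominator both coprime to 11), so x ∈ ℤ_11^×. Compute digits iteratively via a_i = x_i mod 11, x_{i+1} = (x_i − a_i)/11, with x_0 = x:
  x_0 = 19/7;  a_0 = 9;  x_1 = (x_0 − 9)/11 = -4/7
  x_1 = -4/7;  a_1 = 1;  x_2 = (x_1 − 1)/11 = -1/7
  x_2 = -1/7;  a_2 = 3;  x_3 = (x_2 − 3)/11 = -2/7
  x_3 = -2/7;  a_3 = 6;  x_4 = (x_3 − 6)/11 = -4/7
Digits: (9, 1, 3, 6).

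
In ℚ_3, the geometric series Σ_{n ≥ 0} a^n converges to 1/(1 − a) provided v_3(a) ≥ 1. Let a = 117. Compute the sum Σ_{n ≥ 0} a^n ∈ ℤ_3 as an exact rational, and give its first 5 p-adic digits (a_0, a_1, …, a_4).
Σ a^n = 1/(1 − a) = -1/116;  first 5 digits = (1, 0, 1, 1, 2)

v_3(a) = 2 ≥ 1, so the series converges in ℤ_3 to 1/(1 − a) = 1/(1 − 117) = -1/116. Expand this rational in ℤ_3: compute digits iteratively via d_i = x_i mod 3, x_{i+1} = (x_i − d_i)/3. The first 5 digits are (1, 0, 1, 1, 2).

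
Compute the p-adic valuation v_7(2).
v_7(2) = 0

v_7(n) is the largest exponent k such that 7^k divides n. Factor out: 2 = 7^0 · 2. (Sign doesn't affect v_p.) So v_7(2) = 0.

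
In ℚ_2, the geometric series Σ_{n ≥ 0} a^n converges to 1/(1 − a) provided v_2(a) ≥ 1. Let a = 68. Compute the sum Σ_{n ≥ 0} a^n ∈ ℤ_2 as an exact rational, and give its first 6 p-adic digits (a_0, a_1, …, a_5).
Σ a^n = 1/(1 − a) = -1/67;  first 6 digits = (1, 0, 1, 0, 1, 0)

v_2(a) = 2 ≥ 1, so the series converges in ℤ_2 to 1/(1 − a) = 1/(1 − 68) = -1/67. Expand this rational in ℤ_2: compute digits iteratively via d_i = x_i mod 2, x_{i+1} = (x_i − d_i)/2. The first 6 digits are (1, 0, 1, 0, 1, 0).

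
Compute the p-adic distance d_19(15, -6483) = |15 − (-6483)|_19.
d_19(15, -6483) = 1/361

Step 1 — x − y = 15 − (-6483) = 6498. Step 2 — v_19(6498) = 2 (factor: 6498 = (19^2 · 18); the sign does not affect v_p). Step 3 — |x − y|_19 = 19^{-2} = 1/361.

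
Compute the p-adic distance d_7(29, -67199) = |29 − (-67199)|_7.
d_7(29, -67199) = 1/16807

Step 1 — x − y = 29 − (-67199) = 67228. Step 2 — v_7(67228) = 5 (factor: 67228 = (7^5 · 4); the sign does not affect v_p). Step 3 — |x − y|_7 = 7^{-5} = 1/16807.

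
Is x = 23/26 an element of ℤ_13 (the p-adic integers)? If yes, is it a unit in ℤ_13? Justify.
x ∉ ℤ_13 (v_13(x) = -1 < 0)

ℤ_13 = {x ∈ ℚ_13 : v_13(x) ≥ 0} and ℤ_13^× = {x ∈ ℤ_13 : v_13(x) = 0}. Here v_13(23/26) = v_13(num) − v_13(den) = -1; compare against these criteria.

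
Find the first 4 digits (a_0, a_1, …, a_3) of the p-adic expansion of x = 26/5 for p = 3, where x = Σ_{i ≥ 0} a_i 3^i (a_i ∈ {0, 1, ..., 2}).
(a_0, …, a_3) = (1, 2, 1, 2)

v_3(26/5) = 0 (numerator and denominator both coprime to 3), so x ∈ ℤ_3^×. Compute digits iteratively via a_i = x_i mod 3, x_{i+1} = (x_i − a_i)/3, with x_0 = x:
  x_0 = 26/5;  a_0 = 1;  x_1 = (x_0 − 1)/3 = 7/5
  x_1 = 7/5;  a_1 = 2;  x_2 = (x_1 − 2)/3 = -1/5
  x_2 = -1/5;  a_2 = 1;  x_3 = (x_2 − 1)/3 = -2/5
  x_3 = -2/5;  a_3 = 2;  x_4 = (x_3 − 2)/3 = -4/5
Digits: (1, 2, 1, 2).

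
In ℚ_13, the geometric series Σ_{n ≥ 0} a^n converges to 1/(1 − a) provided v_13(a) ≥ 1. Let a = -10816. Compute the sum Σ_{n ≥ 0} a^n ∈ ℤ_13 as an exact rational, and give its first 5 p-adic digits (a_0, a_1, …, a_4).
Σ a^n = 1/(1 − a) = 1/10817;  first 5 digits = (1, 0, 1, 8, 0)

v_13(a) = 2 ≥ 1, so the series converges in ℤ_13 to 1/(1 − a) = 1/(1 − (-10816)) = 1/10817. Expand this rational in ℤ_13: compute digits iteratively via d_i = x_i mod 13, x_{i+1} = (x_i − d_i)/13. The first 5 digits are (1, 0, 1, 8, 0).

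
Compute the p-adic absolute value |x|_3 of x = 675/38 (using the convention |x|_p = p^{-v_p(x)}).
|675/38|_3 = 1/27

Step 1 — compute v_3(x) by factoring powers of 3 out of the numerator and denominator: v_3(675/38) = 3. Step 2 — apply |x|_p = p^{-v_p(x)} = 3^{-3} = 1/27.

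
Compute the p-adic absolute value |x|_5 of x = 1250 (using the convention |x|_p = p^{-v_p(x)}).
|1250|_5 = 1/625

Step 1 — compute v_5(x) by factoring powers of 5 out of the numerator and denominator: v_5(1250) = 4. Step 2 — apply |x|_p = p^{-v_p(x)} = 5^{-4} = 1/625.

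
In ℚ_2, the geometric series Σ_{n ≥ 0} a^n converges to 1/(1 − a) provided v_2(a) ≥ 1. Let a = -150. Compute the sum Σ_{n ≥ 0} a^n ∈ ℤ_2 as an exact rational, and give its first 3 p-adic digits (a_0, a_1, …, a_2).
Σ a^n = 1/(1 − a) = 1/151;  first 3 digits = (1, 1, 1)

v_2(a) = 1 ≥ 1, so the series converges in ℤ_2 to 1/(1 − a) = 1/(1 − (-150)) = 1/151. Expand this rational in ℤ_2: compute digits iteratively via d_i = x_i mod 2, x_{i+1} = (x_i − d_i)/2. The first 3 digits are (1, 1, 1).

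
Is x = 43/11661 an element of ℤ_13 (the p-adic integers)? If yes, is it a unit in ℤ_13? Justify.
x ∉ ℤ_13 (v_13(x) = -2 < 0)

ℤ_13 = {x ∈ ℚ_13 : v_13(x) ≥ 0} and ℤ_13^× = {x ∈ ℤ_13 : v_13(x) = 0}. Here v_13(43/11661) = v_13(num) − v_13(den) = -2; compare against these criteria.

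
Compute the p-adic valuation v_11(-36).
v_11(-36) = 0

v_11(n) is the largest exponent k such that 11^k divides n. Factor out: -36 = -11^0 · 36. (Sign doesn't affect v_p.) So v_11(-36) = 0.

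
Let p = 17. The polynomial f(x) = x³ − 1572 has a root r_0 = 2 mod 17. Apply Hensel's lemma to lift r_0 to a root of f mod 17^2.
r_1 = 36 (mod 289)

Hensel: r_{i+1} = r_i − f(r_i)/f′(r_i) mod 17^{i+2}, where f′(x) = 3x². Iterate:
  r_0 = 2 (mod 17)
  r_1 = 36 (mod 289)
Final: r = 36 with f(r) ≡ 0 mod 17^2.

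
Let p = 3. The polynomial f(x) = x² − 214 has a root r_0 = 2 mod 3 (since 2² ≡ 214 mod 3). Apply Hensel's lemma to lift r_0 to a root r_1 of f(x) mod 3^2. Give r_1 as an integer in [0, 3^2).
r_1 = 5 (mod 9)

Hensel's recurrence: r_{i+1} = r_i − f(r_i)·(f′(r_i))^{-1} mod 3^{i+2}, with f′(x) = 2x. Iterate:
  r_0 = 2 (mod 3)
  r_1 = 5 (mod 9)
Final: r_1 = 5, and one checks f(r_1) ≡ 0 mod 3^2.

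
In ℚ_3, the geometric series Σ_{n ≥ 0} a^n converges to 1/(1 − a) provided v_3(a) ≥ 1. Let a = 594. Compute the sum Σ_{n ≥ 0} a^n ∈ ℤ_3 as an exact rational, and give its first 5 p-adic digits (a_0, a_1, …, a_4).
Σ a^n = 1/(1 − a) = -1/593;  first 5 digits = (1, 0, 0, 1, 1)

v_3(a) = 3 ≥ 1, so the series converges in ℤ_3 to 1/(1 − a) = 1/(1 − 594) = -1/593. Expand this rational in ℤ_3: compute digits iteratively via d_i = x_i mod 3, x_{i+1} = (x_i − d_i)/3. The first 5 digits are (1, 0, 0, 1, 1).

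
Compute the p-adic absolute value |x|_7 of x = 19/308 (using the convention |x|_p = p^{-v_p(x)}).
|19/308|_7 = 7

Step 1 — compute v_7(x) by factoring powers of 7 out of the numerator and denominator: v_7(19/308) = -1. Step 2 — apply |x|_p = p^{-v_p(x)} = 7^{1} = 7.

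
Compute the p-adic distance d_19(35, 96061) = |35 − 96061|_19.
d_19(35, 96061) = 1/6859

Step 1 — x − y = 35 − 96061 = -96026. Step 2 — v_19(-96026) = 3 (factor: -96026 = −(19^3 · 14); the sign does not affect v_p). Step 3 — |x − y|_19 = 19^{-3} = 1/6859.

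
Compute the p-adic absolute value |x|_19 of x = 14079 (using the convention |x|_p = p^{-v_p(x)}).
|14079|_19 = 1/361

Step 1 — compute v_19(x) by factoring powers of 19 out of the numerator and denominator: v_19(14079) = 2. Step 2 — apply |x|_p = p^{-v_p(x)} = 19^{-2} = 1/361.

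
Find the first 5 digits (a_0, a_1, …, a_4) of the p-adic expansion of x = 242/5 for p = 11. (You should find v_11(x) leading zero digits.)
(a_0, …, a_4) = (0, 0, 7, 6, 6)

v_11(242/5) = 2, so a_0 = ... = a_1 = 0. Factor out: x = 11^2 · u with u = 2/5 a unit in ℤ_11. Expand u iteratively via a_{v+i} = u_i mod 11, u_{i+1} = (u_i − a_{v+i})/11:
  u_0 = 2/5;  a_2 = 7;  u_1 = (u_0 − 7)/11 = -3/5
  u_1 = -3/5;  a_3 = 6;  u_2 = (u_1 − 6)/11 = -3/5
  u_2 = -3/5;  a_4 = 6;  u_3 = (u_2 − 6)/11 = -3/5
Digits: (0, 0, 7, 6, 6).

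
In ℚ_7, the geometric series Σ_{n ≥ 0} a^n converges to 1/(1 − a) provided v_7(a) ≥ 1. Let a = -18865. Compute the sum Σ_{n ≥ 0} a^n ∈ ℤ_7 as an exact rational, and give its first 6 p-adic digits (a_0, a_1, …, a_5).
Σ a^n = 1/(1 − a) = 1/18866;  first 6 digits = (1, 0, 0, 1, 6, 5)

v_7(a) = 3 ≥ 1, so the series converges in ℤ_7 to 1/(1 − a) = 1/(1 − (-18865)) = 1/18866. Expand this rational in ℤ_7: compute digits iteratively via d_i = x_i mod 7, x_{i+1} = (x_i − d_i)/7. The first 6 digits are (1, 0, 0, 1, 6, 5).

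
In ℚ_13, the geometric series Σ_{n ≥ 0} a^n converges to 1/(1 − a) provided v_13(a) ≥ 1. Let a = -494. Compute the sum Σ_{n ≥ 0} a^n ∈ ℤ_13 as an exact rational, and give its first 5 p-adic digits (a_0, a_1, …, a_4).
Σ a^n = 1/(1 − a) = 1/495;  first 5 digits = (1, 1, 11, 7, 0)

v_13(a) = 1 ≥ 1, so the series converges in ℤ_13 to 1/(1 − a) = 1/(1 − (-494)) = 1/495. Expand this rational in ℤ_13: compute digits iteratively via d_i = x_i mod 13, x_{i+1} = (x_i − d_i)/13. The first 5 digits are (1, 1, 11, 7, 0).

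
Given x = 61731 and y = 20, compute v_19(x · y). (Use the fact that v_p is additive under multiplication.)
v_19(1234620) = 3

v_p(x) = 3 (factor: 61731 = 19^3 · 9); v_p(y) = 0 (factor: 20 = 19^0 · 20). Additivity: v_p(xy) = v_p(x) + v_p(y) = 3 + 0 = 3. (Direct check: xy = 1234620 = 19^3 · (180).)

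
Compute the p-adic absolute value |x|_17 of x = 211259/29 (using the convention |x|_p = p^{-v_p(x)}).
|211259/29|_17 = 1/4913

Step 1 — compute v_17(x) by factoring powers of 17 out of the numerator and denominator: v_17(211259/29) = 3. Step 2 — apply |x|_p = p^{-v_p(x)} = 17^{-3} = 1/4913.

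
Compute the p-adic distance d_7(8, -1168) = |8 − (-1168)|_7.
d_7(8, -1168) = 1/49

Step 1 — x − y = 8 − (-1168) = 1176. Step 2 — v_7(1176) = 2 (factor: 1176 = (7^2 · 24); the sign does not affect v_p). Step 3 — |x − y|_7 = 7^{-2} = 1/49.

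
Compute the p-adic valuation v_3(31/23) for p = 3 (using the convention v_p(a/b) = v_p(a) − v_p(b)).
v_3(31/23) = 0

Factor powers of 3 from the numerator and denominator of the reduced fraction: 31 = 3^0 · 31 and 23 = 3^0 · 23. Apply v_p(a/b) = v_p(a) − v_p(b): v_3(31/23) = 0 − 0 = 0.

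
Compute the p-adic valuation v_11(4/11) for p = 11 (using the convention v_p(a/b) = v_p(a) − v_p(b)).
v_11(4/11) = -1

Factor powers of 11 from the numerator and denominator of the reduced fraction: 4 = 11^0 · 4 and 11 = 11^1 · 1. Apply v_p(a/b) = v_p(a) − v_p(b): v_11(4/11) = 0 − 1 = -1.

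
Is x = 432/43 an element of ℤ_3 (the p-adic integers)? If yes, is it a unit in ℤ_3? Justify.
x ∈ ℤ_3 but not a unit; v_3(x) = 3 > 0

ℤ_3 = {x ∈ ℚ_3 : v_3(x) ≥ 0} and ℤ_3^× = {x ∈ ℤ_3 : v_3(x) = 0}. Here v_3(432/43) = v_3(num) − v_3(den) = 3; compare against these criteria.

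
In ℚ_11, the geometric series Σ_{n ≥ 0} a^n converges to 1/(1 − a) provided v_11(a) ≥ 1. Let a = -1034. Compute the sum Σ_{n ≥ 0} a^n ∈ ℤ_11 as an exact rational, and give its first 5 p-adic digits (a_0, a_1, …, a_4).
Σ a^n = 1/(1 − a) = 1/1035;  first 5 digits = (1, 5, 5, 3, 1)

v_11(a) = 1 ≥ 1, so the series converges in ℤ_11 to 1/(1 − a) = 1/(1 − (-1034)) = 1/1035. Expand this rational in ℤ_11: compute digits iteratively via d_i = x_i mod 11, x_{i+1} = (x_i − d_i)/11. The first 5 digits are (1, 5, 5, 3, 1).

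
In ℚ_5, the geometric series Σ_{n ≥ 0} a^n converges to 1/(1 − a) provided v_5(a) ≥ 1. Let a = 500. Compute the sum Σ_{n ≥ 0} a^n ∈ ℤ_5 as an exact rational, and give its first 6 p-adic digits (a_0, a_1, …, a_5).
Σ a^n = 1/(1 − a) = -1/499;  first 6 digits = (1, 0, 0, 4, 0, 0)

v_5(a) = 3 ≥ 1, so the series converges in ℤ_5 to 1/(1 − a) = 1/(1 − 500) = -1/499. Expand this rational in ℤ_5: compute digits iteratively via d_i = x_i mod 5, x_{i+1} = (x_i − d_i)/5. The first 6 digits are (1, 0, 0, 4, 0, 0).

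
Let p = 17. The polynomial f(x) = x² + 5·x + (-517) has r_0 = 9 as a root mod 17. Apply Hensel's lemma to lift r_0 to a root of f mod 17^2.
r_1 = 26 (mod 289)

Hensel: r_{i+1} = r_i − f(r_i)·(f′(r_i))^{-1} mod 17^{i+2}, f′(x) = 2x + 5. Iterate:
  r_0 = 9 (mod 17)
  r_1 = 26 (mod 289)
Final: r = 26 satisfies f(r) ≡ 0 mod 17^2.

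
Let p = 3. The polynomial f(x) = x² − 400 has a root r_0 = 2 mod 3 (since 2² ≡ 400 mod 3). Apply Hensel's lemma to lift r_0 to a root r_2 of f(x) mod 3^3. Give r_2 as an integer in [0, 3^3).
r_2 = 20 (mod 27)

Hensel's recurrence: r_{i+1} = r_i − f(r_i)·(f′(r_i))^{-1} mod 3^{i+2}, with f′(x) = 2x. Iterate:
  r_0 = 2 (mod 3)
  r_1 = 2 (mod 9)
  r_2 = 20 (mod 27)
Final: r_2 = 20, and one checks f(r_2) ≡ 0 mod 3^3.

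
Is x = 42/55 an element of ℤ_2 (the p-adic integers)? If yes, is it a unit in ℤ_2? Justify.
x ∈ ℤ_2 but not a unit; v_2(x) = 1 > 0

ℤ_2 = {x ∈ ℚ_2 : v_2(x) ≥ 0} and ℤ_2^× = {x ∈ ℤ_2 : v_2(x) = 0}. Here v_2(42/55) = v_2(num) − v_2(den) = 1; compare against these criteria.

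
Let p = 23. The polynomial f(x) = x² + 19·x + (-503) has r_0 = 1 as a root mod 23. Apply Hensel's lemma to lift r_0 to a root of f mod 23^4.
r_3 = 79374 (mod 279841)

Hensel: r_{i+1} = r_i − f(r_i)·(f′(r_i))^{-1} mod 23^{i+2}, f′(x) = 2x + 19. Iterate:
  r_0 = 1 (mod 23)
  r_1 = 24 (mod 529)
  r_2 = 6372 (mod 12167)
  r_3 = 79374 (mod 279841)
Final: r = 79374 satisfies f(r) ≡ 0 mod 23^4.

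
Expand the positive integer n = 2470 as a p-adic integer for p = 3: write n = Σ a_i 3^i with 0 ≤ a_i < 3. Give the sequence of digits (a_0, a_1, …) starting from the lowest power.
(a_0, a_1, …) = (1, 1, 1, 1, 0, 1, 0, 1)

Repeated division by 3 gives the digits low-to-high: 2470 = 1 + 1·3^1 + 1·3^2 + 1·3^3 + 1·3^5 + 1·3^7. Digit sequence: (1, 1, 1, 1, 0, 1, 0, 1).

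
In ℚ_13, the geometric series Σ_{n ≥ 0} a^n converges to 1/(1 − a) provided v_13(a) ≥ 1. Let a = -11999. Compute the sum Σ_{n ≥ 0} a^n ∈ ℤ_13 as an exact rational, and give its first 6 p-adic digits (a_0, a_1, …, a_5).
Σ a^n = 1/(1 − a) = 1/12000;  first 6 digits = (1, 0, 7, 7, 9, 10)

v_13(a) = 2 ≥ 1, so the series converges in ℤ_13 to 1/(1 − a) = 1/(1 − (-11999)) = 1/12000. Expand this rational in ℤ_13: compute digits iteratively via d_i = x_i mod 13, x_{i+1} = (x_i − d_i)/13. The first 6 digits are (1, 0, 7, 7, 9, 10).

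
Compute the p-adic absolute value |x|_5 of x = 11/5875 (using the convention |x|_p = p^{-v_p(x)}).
|11/5875|_5 = 125

Step 1 — compute v_5(x) by factoring powers of 5 out of the numerator and denominator: v_5(11/5875) = -3. Step 2 — apply |x|_p = p^{-v_p(x)} = 5^{3} = 125.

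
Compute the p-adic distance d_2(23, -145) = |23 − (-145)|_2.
d_2(23, -145) = 1/8

Step 1 — x − y = 23 − (-145) = 168. Step 2 — v_2(168) = 3 (factor: 168 = (2^3 · 21); the sign does not affect v_p). Step 3 — |x − y|_2 = 2^{-3} = 1/8.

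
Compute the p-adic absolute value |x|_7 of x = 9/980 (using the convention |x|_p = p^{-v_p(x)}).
|9/980|_7 = 49

Step 1 — compute v_7(x) by factoring powers of 7 out of the numerator and denominator: v_7(9/980) = -2. Step 2 — apply |x|_p = p^{-v_p(x)} = 7^{2} = 49.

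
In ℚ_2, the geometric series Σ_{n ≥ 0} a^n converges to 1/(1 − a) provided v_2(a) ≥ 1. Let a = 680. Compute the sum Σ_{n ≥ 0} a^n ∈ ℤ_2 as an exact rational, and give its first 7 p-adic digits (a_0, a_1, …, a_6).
Σ a^n = 1/(1 − a) = -1/679;  first 7 digits = (1, 0, 0, 1, 0, 1, 1)

v_2(a) = 3 ≥ 1, so the series converges in ℤ_2 to 1/(1 − a) = 1/(1 − 680) = -1/679. Expand this rational in ℤ_2: compute digits iteratively via d_i = x_i mod 2, x_{i+1} = (x_i − d_i)/2. The first 7 digits are (1, 0, 0, 1, 0, 1, 1).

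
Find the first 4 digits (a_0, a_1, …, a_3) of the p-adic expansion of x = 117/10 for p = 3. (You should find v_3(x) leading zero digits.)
(a_0, …, a_3) = (0, 0, 1, 1)

v_3(117/10) = 2, so a_0 = ... = a_1 = 0. Factor out: x = 3^2 · u with u = 13/10 a unit in ℤ_3. Expand u iteratively via a_{v+i} = u_i mod 3, u_{i+1} = (u_i − a_{v+i})/3:
  u_0 = 13/10;  a_2 = 1;  u_1 = (u_0 − 1)/3 = 1/10
  u_1 = 1/10;  a_3 = 1;  u_2 = (u_1 − 1)/3 = -3/10
Digits: (0, 0, 1, 1).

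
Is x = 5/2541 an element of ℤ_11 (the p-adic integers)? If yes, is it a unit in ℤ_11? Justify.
x ∉ ℤ_11 (v_11(x) = -2 < 0)

ℤ_11 = {x ∈ ℚ_11 : v_11(x) ≥ 0} and ℤ_11^× = {x ∈ ℤ_11 : v_11(x) = 0}. Here v_11(5/2541) = v_11(num) − v_11(den) = -2; compare against these criteria.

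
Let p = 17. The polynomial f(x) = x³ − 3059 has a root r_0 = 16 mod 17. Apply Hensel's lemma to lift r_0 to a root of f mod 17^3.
r_2 = 4776 (mod 4913)

Hensel: r_{i+1} = r_i − f(r_i)/f′(r_i) mod 17^{i+2}, where f′(x) = 3x². Iterate:
  r_0 = 16 (mod 17)
  r_1 = 152 (mod 289)
  r_2 = 4776 (mod 4913)
Final: r = 4776 with f(r) ≡ 0 mod 17^3.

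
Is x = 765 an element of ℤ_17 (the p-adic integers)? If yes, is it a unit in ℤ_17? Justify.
x ∈ ℤ_17 but not a unit; v_17(x) = 1 > 0

ℤ_17 = {x ∈ ℚ_17 : v_17(x) ≥ 0} and ℤ_17^× = {x ∈ ℤ_17 : v_17(x) = 0}. Here v_17(765) = v_17(num) − v_17(den) = 1; compare against these criteria.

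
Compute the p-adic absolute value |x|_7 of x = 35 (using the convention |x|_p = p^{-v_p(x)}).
|35|_7 = 1/7

Step 1 — compute v_7(x) by factoring powers of 7 out of the numerator and denominator: v_7(35) = 1. Step 2 — apply |x|_p = p^{-v_p(x)} = 7^{-1} = 1/7.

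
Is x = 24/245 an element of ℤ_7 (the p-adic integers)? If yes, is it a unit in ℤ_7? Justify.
x ∉ ℤ_7 (v_7(x) = -2 < 0)

ℤ_7 = {x ∈ ℚ_7 : v_7(x) ≥ 0} and ℤ_7^× = {x ∈ ℤ_7 : v_7(x) = 0}. Here v_7(24/245) = v_7(num) − v_7(den) = -2; compare against these criteria.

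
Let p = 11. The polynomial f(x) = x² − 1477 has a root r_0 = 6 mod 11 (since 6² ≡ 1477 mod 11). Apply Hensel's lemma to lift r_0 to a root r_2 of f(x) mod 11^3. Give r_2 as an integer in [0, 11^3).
r_2 = 116 (mod 1331)

Hensel's recurrence: r_{i+1} = r_i − f(r_i)·(f′(r_i))^{-1} mod 11^{i+2}, with f′(x) = 2x. Iterate:
  r_0 = 6 (mod 11)
  r_1 = 116 (mod 121)
  r_2 = 116 (mod 1331)
Final: r_2 = 116, and one checks f(r_2) ≡ 0 mod 11^3.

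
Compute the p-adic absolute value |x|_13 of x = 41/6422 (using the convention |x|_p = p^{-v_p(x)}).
|41/6422|_13 = 169

Step 1 — compute v_13(x) by factoring powers of 13 out of the numerator and denominator: v_13(41/6422) = -2. Step 2 — apply |x|_p = p^{-v_p(x)} = 13^{2} = 169.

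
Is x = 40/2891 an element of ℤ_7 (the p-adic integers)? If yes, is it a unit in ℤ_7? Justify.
x ∉ ℤ_7 (v_7(x) = -2 < 0)

ℤ_7 = {x ∈ ℚ_7 : v_7(x) ≥ 0} and ℤ_7^× = {x ∈ ℤ_7 : v_7(x) = 0}. Here v_7(40/2891) = v_7(num) − v_7(den) = -2; compare against these criteria.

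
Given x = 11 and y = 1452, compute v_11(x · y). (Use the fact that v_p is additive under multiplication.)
v_11(15972) = 3

v_p(x) = 1 (factor: 11 = 11^1 · 1); v_p(y) = 2 (factor: 1452 = 11^2 · 12). Additivity: v_p(xy) = v_p(x) + v_p(y) = 1 + 2 = 3. (Direct check: xy = 15972 = 11^3 · (12).)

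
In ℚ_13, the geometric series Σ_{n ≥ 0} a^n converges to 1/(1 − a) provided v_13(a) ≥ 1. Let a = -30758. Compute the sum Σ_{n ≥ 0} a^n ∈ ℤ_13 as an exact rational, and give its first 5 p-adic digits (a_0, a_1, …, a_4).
Σ a^n = 1/(1 − a) = 1/30759;  first 5 digits = (1, 0, 0, 12, 11)

v_13(a) = 3 ≥ 1, so the series converges in ℤ_13 to 1/(1 − a) = 1/(1 − (-30758)) = 1/30759. Expand this rational in ℤ_13: compute digits iteratively via d_i = x_i mod 13, x_{i+1} = (x_i − d_i)/13. The first 5 digits are (1, 0, 0, 12, 11).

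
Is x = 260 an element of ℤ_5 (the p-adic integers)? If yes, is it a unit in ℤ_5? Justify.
x ∈ ℤ_5 but not a unit; v_5(x) = 1 > 0

ℤ_5 = {x ∈ ℚ_5 : v_5(x) ≥ 0} and ℤ_5^× = {x ∈ ℤ_5 : v_5(x) = 0}. Here v_5(260) = v_5(num) − v_5(den) = 1; compare against these criteria.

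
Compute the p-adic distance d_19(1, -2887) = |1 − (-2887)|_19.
d_19(1, -2887) = 1/361

Step 1 — x − y = 1 − (-2887) = 2888. Step 2 — v_19(2888) = 2 (factor: 2888 = (19^2 · 8); the sign does not affect v_p). Step 3 — |x − y|_19 = 19^{-2} = 1/361.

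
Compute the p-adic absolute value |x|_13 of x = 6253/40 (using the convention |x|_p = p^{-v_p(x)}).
|6253/40|_13 = 1/169

Step 1 — compute v_13(x) by factoring powers of 13 out of the numerator and denominator: v_13(6253/40) = 2. Step 2 — apply |x|_p = p^{-v_p(x)} = 13^{-2} = 1/169.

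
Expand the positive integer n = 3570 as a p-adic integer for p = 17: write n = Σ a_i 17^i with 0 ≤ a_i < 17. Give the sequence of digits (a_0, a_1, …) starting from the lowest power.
(a_0, a_1, …) = (0, 6, 12)

Repeated division by 17 gives the digits low-to-high: 3570 = 6·17^1 + 12·17^2. Digit sequence: (0, 6, 12).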